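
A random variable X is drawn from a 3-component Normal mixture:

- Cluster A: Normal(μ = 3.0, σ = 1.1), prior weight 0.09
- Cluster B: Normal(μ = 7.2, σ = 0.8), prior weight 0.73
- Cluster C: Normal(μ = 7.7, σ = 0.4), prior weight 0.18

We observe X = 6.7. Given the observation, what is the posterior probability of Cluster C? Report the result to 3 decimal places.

0.026

Posterior ∝ prior × likelihood, so P(k | x) ∝ w_k f_k(x); normalise over all components.
Component likelihoods at x = 6.7:
  f_A = (1/(1.1·√(2π)))·exp(−(6.7−3.0)²/(2·1.1²)) = 0.362675·exp(-5.65702) = 0.00126678
  f_B = (1/(0.8·√(2π)))·exp(−(6.7−7.2)²/(2·0.8²)) = 0.498678·exp(-0.19531) = 0.410201
  f_C = (1/(0.4·√(2π)))·exp(−(6.7−7.7)²/(2·0.4²)) = 0.997356·exp(-3.12500) = 0.0438208
Multiply by the mixture weights:
  w_A·f_A = 0.09 × 0.00126678 = 0.000114011
  w_B·f_B = 0.73 × 0.410201 = 0.299447
  w_C·f_C = 0.18 × 0.0438208 = 0.00788774
Evidence: 0.000114011 + 0.299447 + 0.00788774 = 0.307449
P(Cluster C | data) = 0.00788774 / 0.307449 ≈ 0.026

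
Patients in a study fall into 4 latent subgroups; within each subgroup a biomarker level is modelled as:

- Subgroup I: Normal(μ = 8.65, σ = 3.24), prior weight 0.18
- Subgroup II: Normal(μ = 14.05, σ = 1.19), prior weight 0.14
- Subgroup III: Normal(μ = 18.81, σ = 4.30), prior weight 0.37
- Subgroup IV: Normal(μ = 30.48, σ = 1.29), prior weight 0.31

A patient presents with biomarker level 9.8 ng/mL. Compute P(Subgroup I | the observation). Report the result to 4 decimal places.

0.8421

P(component k | x) = w_k·f_k(x) / marginal(x), where marginal(x) = Σ_j w_j·f_j(x).
Component likelihoods at x = 9.8 ng/mL:
  p_I = 0.115614
  p_II = 0.000569676
  p_III = 0.010329
  p_IV = 4.84121e-57
Multiply by the mixture weights:
  w_I·p_I = 0.18 × 0.115614 = 0.0208104
  w_II·p_II = 0.14 × 0.000569676 = 7.97546e-05
  w_III·p_III = 0.37 × 0.010329 = 0.00382174
  w_IV·p_IV = 0.31 × 4.84121e-57 = 1.50078e-57
Denominator: 0.0208104 + 7.97546e-05 + 0.00382174 + 1.50078e-57 = 0.0247119
P(Subgroup I | the observation) = 0.0208104 / 0.0247119 ≈ 0.8421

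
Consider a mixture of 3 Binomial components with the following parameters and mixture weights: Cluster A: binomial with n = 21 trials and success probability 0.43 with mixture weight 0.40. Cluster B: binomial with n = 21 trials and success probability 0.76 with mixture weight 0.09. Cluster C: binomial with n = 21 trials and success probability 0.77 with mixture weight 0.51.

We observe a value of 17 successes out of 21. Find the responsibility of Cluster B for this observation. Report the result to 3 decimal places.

0.143

Apply Bayes' rule: the posterior for each component is proportional to its prior times its likelihood at x.
Evaluate each component's likelihood at the observed value:
  p_A = 0.000371131
  p_B = 0.186956
  p_C = 0.196933
Unnormalised posteriors:
  P(Z=A)·p_A = 0.40 × 0.000371131 = 0.000148452
  P(Z=B)·p_B = 0.09 × 0.186956 = 0.0168261
  P(Z=C)·p_C = 0.51 × 0.196933 = 0.100436
Denominator: 0.000148452 + 0.0168261 + 0.100436 = 0.11741
Responsibility of Cluster B: 0.0168261 / 0.11741 ≈ 0.143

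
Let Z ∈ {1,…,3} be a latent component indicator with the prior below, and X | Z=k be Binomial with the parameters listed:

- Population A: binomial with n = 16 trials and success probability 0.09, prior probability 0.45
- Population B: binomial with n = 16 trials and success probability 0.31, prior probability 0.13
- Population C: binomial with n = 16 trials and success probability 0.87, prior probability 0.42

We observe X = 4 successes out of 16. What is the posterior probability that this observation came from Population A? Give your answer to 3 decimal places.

0.405

Posterior ∝ prior × likelihood, so P(k | x) ∝ w_k f_k(x); normalise over all components.
Evaluate each component's likelihood at the observed value:
  p_A = C(16,4)·0.09^4·0.91^12 = 1820·6.561e-05·0.322475 = 0.0385069
  p_B = C(16,4)·0.31^4·0.69^12 = 1820·0.00923521·0.0116463 = 0.195752
  p_C = C(16,4)·0.87^4·0.13^12 = 1820·0.572898·2.32981e-11 = 2.42923e-08
Weight by the priors:
  w_A·p_A = 0.45 × 0.0385069 = 0.0173281
  w_B·p_B = 0.13 × 0.195752 = 0.0254478
  w_C·p_C = 0.42 × 2.42923e-08 = 1.02028e-08
Evidence: 0.0173281 + 0.0254478 + 1.02028e-08 = 0.0427759
P(Population A | data) = 0.0173281 / 0.0427759 ≈ 0.405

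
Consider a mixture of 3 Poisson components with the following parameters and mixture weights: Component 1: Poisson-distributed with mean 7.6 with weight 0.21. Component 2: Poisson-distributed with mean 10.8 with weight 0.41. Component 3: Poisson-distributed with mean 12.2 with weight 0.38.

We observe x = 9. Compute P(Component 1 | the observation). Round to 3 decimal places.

By Bayes' theorem, P(k | x) = π_k f_k(x) / Σ_j π_j f_j(x).
Component likelihoods at x = 9:
  L_1 = 0.11666
  L_2 = 0.112375
  L_3 = 0.0830009
Unnormalised posteriors:
  π_1·L_1 = 0.21 × 0.11666 = 0.0244986
  π_2·L_2 = 0.41 × 0.112375 = 0.0460738
  π_3·L_3 = 0.38 × 0.0830009 = 0.0315403
Normaliser: 0.0244986 + 0.0460738 + 0.0315403 = 0.102113
P(Component 1 | 9) ≈ 0.240

0.240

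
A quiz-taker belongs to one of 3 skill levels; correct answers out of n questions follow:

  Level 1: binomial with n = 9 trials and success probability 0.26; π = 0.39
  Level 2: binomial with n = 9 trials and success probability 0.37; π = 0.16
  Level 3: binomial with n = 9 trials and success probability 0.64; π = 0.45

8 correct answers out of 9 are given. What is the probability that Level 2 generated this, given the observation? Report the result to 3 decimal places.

0.008

Posterior ∝ prior × likelihood, so P(k | x) ∝ P(Z=k) f_k(x); normalise over all components.
Binomial probabilities:
  f_1 = C(9,8)·0.26^8·0.74^1 = 9·2.08827e-05·0.74 = 0.000139079
  f_2 = C(9,8)·0.37^8·0.63^1 = 9·0.000351248·0.63 = 0.00199158
  f_3 = C(9,8)·0.64^8·0.36^1 = 9·0.0281475·0.36 = 0.0911979
Multiply by the mixture weights:
  P(Z=1)·f_1 = 0.39 × 0.000139079 = 5.42407e-05
  P(Z=2)·f_2 = 0.16 × 0.00199158 = 0.000318652
  P(Z=3)·f_3 = 0.45 × 0.0911979 = 0.0410391
Denominator: 5.42407e-05 + 0.000318652 + 0.0410391 = 0.0414119
P(Level 2 | 8 correct answers out of 9) ≈ 0.008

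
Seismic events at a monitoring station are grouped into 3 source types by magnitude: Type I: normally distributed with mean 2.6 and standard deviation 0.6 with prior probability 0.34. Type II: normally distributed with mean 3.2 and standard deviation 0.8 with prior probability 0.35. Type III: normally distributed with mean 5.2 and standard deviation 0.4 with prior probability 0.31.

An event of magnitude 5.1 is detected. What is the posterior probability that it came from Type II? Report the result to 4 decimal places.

By Bayes' theorem, P(k | x) = P(Z=k) f_k(x) / Σ_j P(Z=j) f_j(x).
Component likelihoods at x = 5.1:
  L_I = 0.000112938
  L_II = 0.0297149
  L_III = 0.96667
Multiply by the mixture weights:
  P(Z=I)·L_I = 0.34 × 0.000112938 = 3.8399e-05
  P(Z=II)·L_II = 0.35 × 0.0297149 = 0.0104002
  P(Z=III)·L_III = 0.31 × 0.96667 = 0.299668
Marginal: 3.8399e-05 + 0.0104002 + 0.299668 = 0.310106
Responsibility of Type II: 0.0104002 / 0.310106 ≈ 0.0335

0.0335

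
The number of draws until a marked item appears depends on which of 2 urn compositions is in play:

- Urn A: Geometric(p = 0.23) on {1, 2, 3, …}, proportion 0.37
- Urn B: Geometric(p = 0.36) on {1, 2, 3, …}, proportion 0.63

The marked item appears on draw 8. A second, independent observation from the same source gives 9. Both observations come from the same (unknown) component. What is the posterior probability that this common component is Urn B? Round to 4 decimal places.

P(component k | x) = w_k·f_k(x) / marginal(x), where marginal(x) = Σ_j w_j·f_j(x).
Since both observations come from the same component, the likelihood for component k is f_k(x₁)·f_k(x₂).
  p_A = [0.0369116] × [0.0284219] = 0.0010491
  p_B = [0.015833] × [0.0101331] = 0.000160437
Multiply by the mixture weights:
  w_A·p_A = 0.37 × 0.0010491 = 0.000388167
  w_B·p_B = 0.63 × 0.000160437 = 0.000101075
Marginal: 0.000388167 + 0.000101075 = 0.000489242
Responsibility of Urn B: 0.000101075 / 0.000489242 ≈ 0.2066

0.2066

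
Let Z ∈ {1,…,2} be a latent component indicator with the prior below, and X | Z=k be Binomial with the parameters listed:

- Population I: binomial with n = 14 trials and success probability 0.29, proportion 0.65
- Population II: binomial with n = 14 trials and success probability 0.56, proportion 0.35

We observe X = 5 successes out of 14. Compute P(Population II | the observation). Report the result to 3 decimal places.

0.163

The responsibility of component k is π_k f_k(x) divided by Σ_j π_j f_j(x).
Evaluate each component's likelihood at the observed value:
  p_I = C(14,5)·0.29^5·0.71^9 = 2002·0.00205111·0.0458485 = 0.188269
  p_II = C(14,5)·0.56^5·0.44^9 = 2002·0.0550732·0.000618122 = 0.068152
Unnormalised posteriors:
  π_I·p_I = 0.65 × 0.188269 = 0.122375
  π_II·p_II = 0.35 × 0.068152 = 0.0238532
Sum: 0.122375 + 0.0238532 = 0.146228
Responsibility of Population II: 0.0238532 / 0.146228 ≈ 0.163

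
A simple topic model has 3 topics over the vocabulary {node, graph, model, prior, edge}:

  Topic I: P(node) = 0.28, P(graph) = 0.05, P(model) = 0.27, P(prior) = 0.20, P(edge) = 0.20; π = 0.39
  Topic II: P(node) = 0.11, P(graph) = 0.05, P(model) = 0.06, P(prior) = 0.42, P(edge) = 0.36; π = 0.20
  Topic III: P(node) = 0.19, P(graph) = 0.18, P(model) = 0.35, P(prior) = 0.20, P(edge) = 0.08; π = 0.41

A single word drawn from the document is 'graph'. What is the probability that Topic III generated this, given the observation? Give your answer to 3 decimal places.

P(component k | x) = π_k·f_k(x) / marginal(x), where marginal(x) = Σ_j π_j·f_j(x).
Categorical probabilities:
  p_I = 0.05
  p_II = 0.05
  p_III = 0.18
Multiply by the mixture weights:
  π_I·p_I = 0.39 × 0.05 = 0.0195
  π_II·p_II = 0.20 × 0.05 = 0.01
  π_III·p_III = 0.41 × 0.18 = 0.0738
Normaliser: 0.0195 + 0.01 + 0.0738 = 0.1033
Responsibility of Topic III: 0.0738 / 0.1033 ≈ 0.714

0.714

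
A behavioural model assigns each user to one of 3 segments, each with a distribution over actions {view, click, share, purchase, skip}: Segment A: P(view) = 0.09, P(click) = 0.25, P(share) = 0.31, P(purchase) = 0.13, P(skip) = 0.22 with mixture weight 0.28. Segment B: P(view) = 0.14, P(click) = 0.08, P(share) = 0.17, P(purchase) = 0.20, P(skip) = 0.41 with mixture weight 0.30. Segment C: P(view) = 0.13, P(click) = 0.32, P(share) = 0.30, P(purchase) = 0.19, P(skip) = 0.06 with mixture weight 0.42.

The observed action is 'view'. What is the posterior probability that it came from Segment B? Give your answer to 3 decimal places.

P(component k | x) = P(Z=k)·f_k(x) / marginal(x), where marginal(x) = Σ_j P(Z=j)·f_j(x).
Component likelihoods at x = 'view':
  p_A = P(view | comp) = 0.09
  p_B = P(view | comp) = 0.14
  p_C = P(view | comp) = 0.13
Multiply by the mixture weights:
  P(Z=A)·p_A = 0.28 × 0.09 = 0.0252
  P(Z=B)·p_B = 0.30 × 0.14 = 0.042
  P(Z=C)·p_C = 0.42 × 0.13 = 0.0546
Sum: 0.0252 + 0.042 + 0.0546 = 0.1218
Responsibility of Segment B: 0.042 / 0.1218 ≈ 0.345

0.345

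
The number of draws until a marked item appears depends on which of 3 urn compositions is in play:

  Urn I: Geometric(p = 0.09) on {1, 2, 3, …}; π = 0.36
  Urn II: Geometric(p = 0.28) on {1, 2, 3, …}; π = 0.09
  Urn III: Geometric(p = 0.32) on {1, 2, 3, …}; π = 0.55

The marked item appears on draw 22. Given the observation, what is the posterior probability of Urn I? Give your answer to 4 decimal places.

0.9827

The responsibility of component k is π_k f_k(x) divided by Σ_j π_j f_j(x).
Component likelihoods at x = 22:
  f_I = 0.09·(1−0.09)^21 = 0.09·0.137997 = 0.0124197
  f_II = 0.28·(1−0.28)^21 = 0.28·0.00100921 = 0.000282579
  f_III = 0.32·(1−0.32)^21 = 0.32·0.00030387 = 9.72383e-05
Prior × likelihood for each component:
  π_I·f_I = 0.36 × 0.0124197 = 0.0044711
  π_II·f_II = 0.09 × 0.000282579 = 2.54321e-05
  π_III·f_III = 0.55 × 9.72383e-05 = 5.3481e-05
Denominator: 0.0044711 + 2.54321e-05 + 5.3481e-05 = 0.00455001
P(Urn I | 22) = 0.0044711 / 0.00455001 ≈ 0.9827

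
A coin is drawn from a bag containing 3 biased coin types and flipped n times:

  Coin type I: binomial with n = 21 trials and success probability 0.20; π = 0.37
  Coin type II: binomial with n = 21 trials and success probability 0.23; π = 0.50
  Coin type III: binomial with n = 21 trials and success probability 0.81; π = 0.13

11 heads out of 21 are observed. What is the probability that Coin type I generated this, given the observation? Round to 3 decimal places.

0.160

Apply Bayes' rule: the posterior for each component is proportional to its prior times its likelihood at x.
Component likelihoods at x = 11 heads out of 21:
  L_I = C(21,11)·0.20^11·0.80^10 = 352716·2.048e-08·0.107374 = 0.000775631
  L_II = C(21,11)·0.23^11·0.77^10 = 352716·9.5281e-08·0.0732668 = 0.00246229
  L_III = C(21,11)·0.81^11·0.19^10 = 352716·0.0984771·6.13107e-08 = 0.00212959
Multiply by the mixture weights:
  π_I·L_I = 0.37 × 0.000775631 = 0.000286983
  π_II·L_II = 0.50 × 0.00246229 = 0.00123114
  π_III·L_III = 0.13 × 0.00212959 = 0.000276847
Normaliser: 0.000286983 + 0.00123114 + 0.000276847 = 0.00179497
So the posterior for Coin type I is 0.000286983 / 0.00179497 ≈ 0.160.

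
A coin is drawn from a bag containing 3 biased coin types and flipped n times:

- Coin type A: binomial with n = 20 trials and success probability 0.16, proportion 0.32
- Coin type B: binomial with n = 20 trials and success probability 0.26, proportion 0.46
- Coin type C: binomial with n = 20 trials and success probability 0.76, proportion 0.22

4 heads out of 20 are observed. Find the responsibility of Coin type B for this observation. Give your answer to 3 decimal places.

0.569

The responsibility of component k is π_k f_k(x) divided by Σ_j π_j f_j(x).
Evaluate each component's likelihood at the observed value:
  L_A = C(20,4)·0.16^4·0.84^16 = 4845·0.00065536·0.0614425 = 0.195093
  L_B = C(20,4)·0.26^4·0.74^16 = 4845·0.00456976·0.00808551 = 0.179017
  L_C = C(20,4)·0.76^4·0.24^16 = 4845·0.333622·1.21166e-10 = 1.95852e-07
Multiply by the mixture weights:
  π_A·L_A = 0.32 × 0.195093 = 0.0624298
  π_B·L_B = 0.46 × 0.179017 = 0.0823479
  π_C·L_C = 0.22 × 1.95852e-07 = 4.30874e-08
Denominator: 0.0624298 + 0.0823479 + 4.30874e-08 = 0.144778
P(Coin type B | x) ≈ 0.569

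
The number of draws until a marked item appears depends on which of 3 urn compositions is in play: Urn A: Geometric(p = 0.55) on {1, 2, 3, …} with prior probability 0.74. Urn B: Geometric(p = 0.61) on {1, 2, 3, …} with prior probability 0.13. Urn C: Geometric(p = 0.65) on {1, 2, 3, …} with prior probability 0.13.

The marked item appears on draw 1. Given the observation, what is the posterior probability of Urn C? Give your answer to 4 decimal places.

0.1480

By Bayes' theorem, P(k | x) = w_k f_k(x) / Σ_j w_j f_j(x).
Component likelihoods at x = 1:
  p_A = 0.55
  p_B = 0.61
  p_C = 0.65
Multiply by the mixture weights:
  w_A·p_A = 0.74 × 0.55 = 0.407
  w_B·p_B = 0.13 × 0.61 = 0.0793
  w_C·p_C = 0.13 × 0.65 = 0.0845
Marginal: 0.407 + 0.0793 + 0.0845 = 0.5708
So the posterior for Urn C is 0.0845 / 0.5708 ≈ 0.1480.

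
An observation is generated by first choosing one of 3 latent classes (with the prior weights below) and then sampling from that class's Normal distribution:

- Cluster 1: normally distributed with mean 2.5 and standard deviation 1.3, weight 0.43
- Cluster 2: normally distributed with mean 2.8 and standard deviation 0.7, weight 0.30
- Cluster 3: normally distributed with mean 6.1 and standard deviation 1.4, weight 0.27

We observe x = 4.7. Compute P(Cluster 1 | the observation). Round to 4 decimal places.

P(component k | x) = P(Z=k)·f_k(x) / marginal(x), where marginal(x) = Σ_j P(Z=j)·f_j(x).
Evaluate each component's likelihood at the observed value:
  p_1 = (1/(1.3·√(2π)))·exp(−(4.7−2.5)²/(2·1.3²)) = 0.306879·exp(-1.43195) = 0.0732955
  p_2 = (1/(0.7·√(2π)))·exp(−(4.7−2.8)²/(2·0.7²)) = 0.569918·exp(-3.68367) = 0.0143223
  p_3 = (1/(1.4·√(2π)))·exp(−(4.7−6.1)²/(2·1.4²)) = 0.284959·exp(-0.50000) = 0.172836
Multiply by the mixture weights:
  P(Z=1)·p_1 = 0.43 × 0.0732955 = 0.0315171
  P(Z=2)·p_2 = 0.30 × 0.0143223 = 0.00429669
  P(Z=3)·p_3 = 0.27 × 0.172836 = 0.0466658
Normaliser: 0.0315171 + 0.00429669 + 0.0466658 = 0.0824796
So the posterior for Cluster 1 is 0.0315171 / 0.0824796 ≈ 0.3821.

0.3821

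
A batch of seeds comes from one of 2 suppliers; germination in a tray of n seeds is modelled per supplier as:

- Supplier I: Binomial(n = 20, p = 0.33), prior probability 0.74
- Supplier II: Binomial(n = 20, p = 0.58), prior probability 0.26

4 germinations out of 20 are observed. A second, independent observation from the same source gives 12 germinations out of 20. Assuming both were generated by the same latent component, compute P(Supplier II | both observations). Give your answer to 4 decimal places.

0.0380

Posterior ∝ prior × likelihood, so P(k | x) ∝ π_k f_k(x); normalise over all components.
Since both observations come from the same component, the likelihood for component k is f_k(x₁)·f_k(x₂).
  L_I = [0.0947428] × [0.00853165] = 0.000808312
  L_II = [0.000514037] × [0.176765] = 9.0864e-05
Unnormalised posteriors:
  π_I·L_I = 0.74 × 0.000808312 = 0.000598151
  π_II·L_II = 0.26 × 9.0864e-05 = 2.36246e-05
Marginal: 0.000598151 + 2.36246e-05 = 0.000621776
So the posterior for Supplier II is 2.36246e-05 / 0.000621776 ≈ 0.0380.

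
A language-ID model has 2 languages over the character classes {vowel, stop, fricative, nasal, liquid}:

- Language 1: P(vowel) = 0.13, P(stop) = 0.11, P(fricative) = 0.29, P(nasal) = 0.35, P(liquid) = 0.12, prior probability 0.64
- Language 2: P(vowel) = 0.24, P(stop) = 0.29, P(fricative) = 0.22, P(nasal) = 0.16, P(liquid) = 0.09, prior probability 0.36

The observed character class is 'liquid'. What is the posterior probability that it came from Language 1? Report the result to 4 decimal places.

Posterior ∝ prior × likelihood, so P(k | x) ∝ w_k f_k(x); normalise over all components.
Component likelihoods at x = 'liquid':
  f_1 = P(liquid | comp) = 0.12
  f_2 = P(liquid | comp) = 0.09
Multiply by the mixture weights:
  w_1·f_1 = 0.64 × 0.12 = 0.0768
  w_2·f_2 = 0.36 × 0.09 = 0.0324
Evidence: 0.0768 + 0.0324 = 0.1092
So the posterior for Language 1 is 0.0768 / 0.1092 ≈ 0.7033.

0.7033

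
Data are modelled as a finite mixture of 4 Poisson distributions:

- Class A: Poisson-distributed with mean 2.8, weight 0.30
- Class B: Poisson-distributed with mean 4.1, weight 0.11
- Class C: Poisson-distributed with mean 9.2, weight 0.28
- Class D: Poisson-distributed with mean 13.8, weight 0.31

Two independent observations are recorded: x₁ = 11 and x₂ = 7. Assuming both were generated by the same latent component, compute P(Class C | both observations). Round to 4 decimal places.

0.8543

Posterior ∝ prior × likelihood, so P(k | x) ∝ P(Z=k) f_k(x); normalise over all components.
Since both observations come from the same component, the likelihood for component k is f_k(x₁)·f_k(x₂).
  L_A = [e^(−2.8)·2.8^11/11! = 0.000126345] × [0.0162799] = 2.05688e-06
  L_B = [e^(−4.1)·4.1^11/11! = 0.00228486] × [0.0640397] = 0.000146322
  L_C = [e^(−9.2)·9.2^11/11! = 0.101158] × [0.111834] = 0.011313
  L_D = [e^(−13.8)·13.8^11/11! = 0.0879529] × [0.019207] = 0.00168931
Multiply by the mixture weights:
  P(Z=A)·L_A = 0.30 × 2.05688e-06 = 6.17064e-07
  P(Z=B)·L_B = 0.11 × 0.000146322 = 1.60954e-05
  P(Z=C)·L_C = 0.28 × 0.011313 = 0.00316763
  P(Z=D)·L_D = 0.31 × 0.00168931 = 0.000523686
Marginal: 6.17064e-07 + 1.60954e-05 + 0.00316763 + 0.000523686 = 0.00370803
P(Class C | data) = 0.00316763 / 0.00370803 ≈ 0.8543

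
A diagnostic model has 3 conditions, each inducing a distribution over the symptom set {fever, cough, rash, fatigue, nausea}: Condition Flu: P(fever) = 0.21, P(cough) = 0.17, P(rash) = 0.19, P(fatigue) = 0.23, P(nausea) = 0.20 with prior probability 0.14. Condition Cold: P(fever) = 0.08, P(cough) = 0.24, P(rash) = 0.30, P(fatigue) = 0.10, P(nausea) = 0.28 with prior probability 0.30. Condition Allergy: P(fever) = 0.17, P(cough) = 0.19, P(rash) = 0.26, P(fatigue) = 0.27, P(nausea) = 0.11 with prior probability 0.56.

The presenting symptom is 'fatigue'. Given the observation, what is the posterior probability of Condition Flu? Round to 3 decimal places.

The responsibility of component k is π_k f_k(x) divided by Σ_j π_j f_j(x).
Categorical probabilities:
  L_Flu = P(fatigue | comp) = 0.23
  L_Cold = P(fatigue | comp) = 0.10
  L_Allergy = P(fatigue | comp) = 0.27
Unnormalised posteriors:
  π_Flu·L_Flu = 0.14 × 0.23 = 0.0322
  π_Cold·L_Cold = 0.30 × 0.1 = 0.03
  π_Allergy·L_Allergy = 0.56 × 0.27 = 0.1512
Denominator: 0.0322 + 0.03 + 0.1512 = 0.2134
P(Condition Flu | x) ≈ 0.151

0.151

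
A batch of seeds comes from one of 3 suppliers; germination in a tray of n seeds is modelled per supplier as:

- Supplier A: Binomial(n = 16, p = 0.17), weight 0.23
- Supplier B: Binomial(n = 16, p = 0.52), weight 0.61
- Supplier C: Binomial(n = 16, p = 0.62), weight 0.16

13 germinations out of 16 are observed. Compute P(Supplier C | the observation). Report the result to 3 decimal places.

The responsibility of component k is π_k f_k(x) divided by Σ_j π_j f_j(x).
Binomial probabilities:
  f_A = 3.17145e-08
  f_B = 0.012588
  f_C = 0.0614654
Unnormalised posteriors:
  π_A·f_A = 0.23 × 3.17145e-08 = 7.29434e-09
  π_B·f_B = 0.61 × 0.012588 = 0.00767865
  π_C·f_C = 0.16 × 0.0614654 = 0.00983447
Marginal: 7.29434e-09 + 0.00767865 + 0.00983447 = 0.0175131
P(Supplier C | 13 germinations out of 16) = 0.00983447 / 0.0175131 ≈ 0.562

0.562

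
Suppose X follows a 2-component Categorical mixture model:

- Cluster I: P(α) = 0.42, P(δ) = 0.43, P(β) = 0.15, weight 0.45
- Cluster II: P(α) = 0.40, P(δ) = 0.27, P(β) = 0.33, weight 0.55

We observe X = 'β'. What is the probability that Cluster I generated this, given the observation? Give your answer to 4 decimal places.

0.2711

By Bayes' theorem, P(k | x) = π_k f_k(x) / Σ_j π_j f_j(x).
Categorical probabilities:
  p_I = 0.15
  p_II = 0.33
Unnormalised posteriors:
  π_I·p_I = 0.45 × 0.15 = 0.0675
  π_II·p_II = 0.55 × 0.33 = 0.1815
Sum: 0.0675 + 0.1815 = 0.249
P(Cluster I | x) ≈ 0.2711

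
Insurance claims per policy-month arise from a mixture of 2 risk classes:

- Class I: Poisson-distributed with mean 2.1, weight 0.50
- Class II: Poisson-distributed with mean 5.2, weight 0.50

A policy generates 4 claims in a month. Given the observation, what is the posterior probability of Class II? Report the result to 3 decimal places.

0.629

By Bayes' theorem, P(k | x) = P(Z=k) f_k(x) / Σ_j P(Z=j) f_j(x).
Evaluate each component's likelihood at the observed value:
  f_I = e^(−2.1)·2.1^4/4! = 0.099231
  f_II = e^(−5.2)·5.2^4/4! = 0.168063
Unnormalised posteriors:
  P(Z=I)·f_I = 0.50 × 0.099231 = 0.0496155
  P(Z=II)·f_II = 0.50 × 0.168063 = 0.0840313
Normaliser: 0.0496155 + 0.0840313 = 0.133647
So the posterior for Class II is 0.0840313 / 0.133647 ≈ 0.629.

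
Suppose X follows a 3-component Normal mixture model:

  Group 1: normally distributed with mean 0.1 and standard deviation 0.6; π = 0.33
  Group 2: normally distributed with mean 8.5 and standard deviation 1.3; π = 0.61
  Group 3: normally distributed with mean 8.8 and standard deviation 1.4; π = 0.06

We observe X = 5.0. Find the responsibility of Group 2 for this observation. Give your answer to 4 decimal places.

The responsibility of component k is π_k f_k(x) divided by Σ_j π_j f_j(x).
Component likelihoods at x = 5.0:
  p_1 = 2.18899e-15
  p_2 = 0.00818409
  p_3 = 0.00716115
Weight by the priors:
  π_1·p_1 = 0.33 × 2.18899e-15 = 7.22367e-16
  π_2·p_2 = 0.61 × 0.00818409 = 0.0049923
  π_3·p_3 = 0.06 × 0.00716115 = 0.000429669
Sum: 7.22367e-16 + 0.0049923 + 0.000429669 = 0.00542196
Responsibility of Group 2: 0.0049923 / 0.00542196 ≈ 0.9208

0.9208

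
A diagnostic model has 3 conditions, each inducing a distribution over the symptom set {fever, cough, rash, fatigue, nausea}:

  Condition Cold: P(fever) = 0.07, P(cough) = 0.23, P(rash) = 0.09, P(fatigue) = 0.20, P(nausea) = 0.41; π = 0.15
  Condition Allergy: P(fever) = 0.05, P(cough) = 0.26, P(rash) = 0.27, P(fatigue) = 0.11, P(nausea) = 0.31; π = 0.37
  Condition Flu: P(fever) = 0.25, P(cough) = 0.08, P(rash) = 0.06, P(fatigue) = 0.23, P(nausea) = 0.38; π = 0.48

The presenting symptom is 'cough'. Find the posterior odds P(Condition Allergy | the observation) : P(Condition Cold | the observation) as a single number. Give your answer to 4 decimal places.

Since P(k|x) ∝ π_k f_k(x), the posterior odds are π_i f_i(x) / (π_j f_j(x)).
Evaluate each component's likelihood at the observed value:
  p_Cold = 0.23
  p_Allergy = 0.26
  p_Flu = 0.08
0.0962 / 0.0345 ≈ 2.7884

2.7884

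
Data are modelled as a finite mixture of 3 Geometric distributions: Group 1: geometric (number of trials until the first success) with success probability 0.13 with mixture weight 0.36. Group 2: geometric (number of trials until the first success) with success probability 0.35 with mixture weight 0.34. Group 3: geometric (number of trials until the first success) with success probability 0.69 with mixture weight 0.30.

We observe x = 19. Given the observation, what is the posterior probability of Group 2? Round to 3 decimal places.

0.013

P(component k | x) = π_k·f_k(x) / marginal(x), where marginal(x) = Σ_j π_j·f_j(x).
Geometric probabilities:
  L_1 = 0.13·(1−0.13)^18 = 0.13·0.0815355 = 0.0105996
  L_2 = 0.35·(1−0.35)^18 = 0.35·0.000428983 = 0.000150144
  L_3 = 0.69·(1−0.69)^18 = 0.69·6.99054e-10 = 4.82347e-10
Unnormalised posteriors:
  π_1·L_1 = 0.36 × 0.0105996 = 0.00381586
  π_2·L_2 = 0.34 × 0.000150144 = 5.1049e-05
  π_3·L_3 = 0.30 × 4.82347e-10 = 1.44704e-10
Marginal: 0.00381586 + 5.1049e-05 + 1.44704e-10 = 0.00386691
P(Group 2 | x) = 5.1049e-05 / 0.00386691 ≈ 0.013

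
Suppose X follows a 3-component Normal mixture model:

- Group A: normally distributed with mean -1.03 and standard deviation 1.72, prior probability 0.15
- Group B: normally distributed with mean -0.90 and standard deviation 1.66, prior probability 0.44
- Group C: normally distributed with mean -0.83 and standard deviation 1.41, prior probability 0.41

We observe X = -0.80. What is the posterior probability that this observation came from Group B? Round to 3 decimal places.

P(component k | x) = π_k·f_k(x) / marginal(x), where marginal(x) = Σ_j π_j·f_j(x).
Normal densities:
  p_A = (1/(1.72·√(2π)))·exp(−(-0.80−-1.03)²/(2·1.72²)) = 0.231943·exp(-0.00894) = 0.229879
  p_B = (1/(1.66·√(2π)))·exp(−(-0.80−-0.90)²/(2·1.66²)) = 0.240327·exp(-0.00181) = 0.239891
  p_C = (1/(1.41·√(2π)))·exp(−(-0.80−-0.83)²/(2·1.41²)) = 0.282938·exp(-0.00023) = 0.282874
Unnormalised posteriors:
  π_A·p_A = 0.15 × 0.229879 = 0.0344818
  π_B·p_B = 0.44 × 0.239891 = 0.105552
  π_C·p_C = 0.41 × 0.282874 = 0.115978
Marginal: 0.0344818 + 0.105552 + 0.115978 = 0.256012
So the posterior for Group B is 0.105552 / 0.256012 ≈ 0.412.

0.412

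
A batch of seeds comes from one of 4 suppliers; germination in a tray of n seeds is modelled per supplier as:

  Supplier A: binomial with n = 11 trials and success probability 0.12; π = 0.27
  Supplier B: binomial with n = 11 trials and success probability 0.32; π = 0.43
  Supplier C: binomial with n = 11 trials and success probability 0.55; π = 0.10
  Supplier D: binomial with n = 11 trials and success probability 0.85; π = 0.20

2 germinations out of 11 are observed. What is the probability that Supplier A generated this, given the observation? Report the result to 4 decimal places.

Apply Bayes' rule: the posterior for each component is proportional to its prior times its likelihood at x.
Evaluate each component's likelihood at the observed value:
  p_A = 0.250651
  p_B = 0.175083
  p_C = 0.0125893
  p_D = 1.52764e-06
Unnormalised posteriors:
  w_A·p_A = 0.27 × 0.250651 = 0.0676757
  w_B·p_B = 0.43 × 0.175083 = 0.0752855
  w_C·p_C = 0.10 × 0.0125893 = 0.00125893
  w_D·p_D = 0.20 × 1.52764e-06 = 3.05529e-07
Normaliser: 0.0676757 + 0.0752855 + 0.00125893 + 3.05529e-07 = 0.14422
P(Supplier A | 2 germinations out of 11) ≈ 0.4693

0.4693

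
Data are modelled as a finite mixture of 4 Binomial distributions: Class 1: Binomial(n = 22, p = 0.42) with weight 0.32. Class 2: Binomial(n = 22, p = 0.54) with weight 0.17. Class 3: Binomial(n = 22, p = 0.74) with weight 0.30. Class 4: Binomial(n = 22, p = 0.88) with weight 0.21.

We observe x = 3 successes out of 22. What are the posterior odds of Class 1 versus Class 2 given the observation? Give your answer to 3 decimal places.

72.444

Only the two components matter; the odds are (P(Z=i) f_i(x)) / (P(Z=j) f_j(x)).
Evaluate each component's likelihood at the observed value:
  p_1 = C(22,3)·0.42^3·0.58^19 = 1540·0.074088·3.19987e-05 = 0.0036509
  p_2 = C(22,3)·0.54^3·0.46^19 = 1540·0.157464·3.912e-07 = 9.48639e-05
  p_3 = C(22,3)·0.74^3·0.26^19 = 1540·0.405224·7.66467e-12 = 4.7831e-09
  p_4 = C(22,3)·0.88^3·0.12^19 = 1540·0.681472·3.1948e-18 = 3.35284e-15
Odds = (0.32/0.17) × (0.0036509/9.48639e-05) = 1.88235 × 38.4857 ≈ 72.444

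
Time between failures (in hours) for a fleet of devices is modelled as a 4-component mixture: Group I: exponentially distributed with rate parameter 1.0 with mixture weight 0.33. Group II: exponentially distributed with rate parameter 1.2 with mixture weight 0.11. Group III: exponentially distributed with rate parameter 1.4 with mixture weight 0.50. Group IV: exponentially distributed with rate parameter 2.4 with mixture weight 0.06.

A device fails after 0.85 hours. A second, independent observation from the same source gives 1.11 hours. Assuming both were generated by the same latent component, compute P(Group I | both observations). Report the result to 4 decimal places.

0.3640

Apply Bayes' rule: the posterior for each component is proportional to its prior times its likelihood at x.
Since both observations come from the same component, the likelihood for component k is f_k(x₁)·f_k(x₂).
  p_I = [1.0·e^(−1.0·0.85) = 1.0·e^(−0.8500) = 0.427415] × [0.329559] = 0.140858
  p_II = [1.2·e^(−1.2·0.85) = 1.2·e^(−1.0200) = 0.432714] × [0.316739] = 0.137057
  p_III = [1.4·e^(−1.4·0.85) = 1.4·e^(−1.1900) = 0.42591] × [0.295961] = 0.126053
  p_IV = [2.4·e^(−2.4·0.85) = 2.4·e^(−2.0400) = 0.312069] × [0.167206] = 0.0521797
Unnormalised posteriors:
  P(Z=I)·p_I = 0.33 × 0.140858 = 0.0464833
  P(Z=II)·p_II = 0.11 × 0.137057 = 0.0150763
  P(Z=III)·p_III = 0.50 × 0.126053 = 0.0630263
  P(Z=IV)·p_IV = 0.06 × 0.0521797 = 0.00313078
Normaliser: 0.0464833 + 0.0150763 + 0.0630263 + 0.00313078 = 0.127717
P(Group I | data) ≈ 0.3640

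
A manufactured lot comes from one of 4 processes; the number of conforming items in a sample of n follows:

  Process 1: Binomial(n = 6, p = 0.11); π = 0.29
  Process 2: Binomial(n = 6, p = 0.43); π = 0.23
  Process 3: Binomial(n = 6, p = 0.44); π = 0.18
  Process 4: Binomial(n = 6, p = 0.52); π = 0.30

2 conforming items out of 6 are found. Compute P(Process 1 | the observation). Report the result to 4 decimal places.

The responsibility of component k is π_k f_k(x) divided by Σ_j π_j f_j(x).
Component likelihoods at x = 2 conforming items out of 6:
  f_1 = 0.113877
  f_2 = 0.292771
  f_3 = 0.285594
  f_4 = 0.215309
Multiply by the mixture weights:
  π_1·f_1 = 0.29 × 0.113877 = 0.0330244
  π_2·f_2 = 0.23 × 0.292771 = 0.0673373
  π_3·f_3 = 0.18 × 0.285594 = 0.0514069
  π_4·f_4 = 0.30 × 0.215309 = 0.0645928
Marginal: 0.0330244 + 0.0673373 + 0.0514069 + 0.0645928 = 0.216361
So the posterior for Process 1 is 0.0330244 / 0.216361 ≈ 0.1526.

0.1526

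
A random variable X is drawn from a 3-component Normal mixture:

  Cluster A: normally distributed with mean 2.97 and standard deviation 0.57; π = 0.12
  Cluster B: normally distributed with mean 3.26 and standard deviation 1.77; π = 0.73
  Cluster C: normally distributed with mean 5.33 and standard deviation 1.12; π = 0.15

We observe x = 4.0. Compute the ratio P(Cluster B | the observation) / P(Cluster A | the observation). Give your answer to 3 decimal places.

9.186

Since P(k|x) ∝ w_k f_k(x), the posterior odds are w_i f_i(x) / (w_j f_j(x)).
Component likelihoods at x = 4.0:
  L_A = 0.136767
  L_B = 0.206529
  L_C = 0.175987
Posterior odds = (w_B·L_B) / (w_A·L_A) = (0.73·0.206529) / (0.12·0.136767) = 0.150766 / 0.0164121 ≈ 9.186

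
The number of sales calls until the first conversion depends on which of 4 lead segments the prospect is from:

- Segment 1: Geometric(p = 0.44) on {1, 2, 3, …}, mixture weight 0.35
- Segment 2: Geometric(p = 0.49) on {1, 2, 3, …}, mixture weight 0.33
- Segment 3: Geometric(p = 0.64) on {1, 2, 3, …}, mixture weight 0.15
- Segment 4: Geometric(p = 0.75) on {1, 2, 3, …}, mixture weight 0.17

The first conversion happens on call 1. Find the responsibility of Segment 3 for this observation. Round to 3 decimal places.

0.178

Posterior ∝ prior × likelihood, so P(k | x) ∝ π_k f_k(x); normalise over all components.
Geometric probabilities:
  p_1 = 0.44·(1−0.44)^0 = 0.44·1 = 0.44
  p_2 = 0.49·(1−0.49)^0 = 0.49·1 = 0.49
  p_3 = 0.64·(1−0.64)^0 = 0.64·1 = 0.64
  p_4 = 0.75·(1−0.75)^0 = 0.75·1 = 0.75
Weight by the priors:
  π_1·p_1 = 0.35 × 0.44 = 0.154
  π_2·p_2 = 0.33 × 0.49 = 0.1617
  π_3·p_3 = 0.15 × 0.64 = 0.096
  π_4·p_4 = 0.17 × 0.75 = 0.1275
Normaliser: 0.154 + 0.1617 + 0.096 + 0.1275 = 0.5392
P(Segment 3 | the observation) ≈ 0.178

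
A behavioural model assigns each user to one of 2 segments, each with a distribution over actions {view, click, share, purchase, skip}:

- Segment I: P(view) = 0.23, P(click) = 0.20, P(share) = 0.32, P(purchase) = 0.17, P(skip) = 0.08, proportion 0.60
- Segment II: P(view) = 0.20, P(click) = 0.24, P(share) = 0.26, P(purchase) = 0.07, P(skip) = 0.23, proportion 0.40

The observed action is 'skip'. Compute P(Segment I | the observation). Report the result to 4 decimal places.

0.3429

The responsibility of component k is π_k f_k(x) divided by Σ_j π_j f_j(x).
Categorical probabilities:
  L_I = 0.08
  L_II = 0.23
Multiply by the mixture weights:
  π_I·L_I = 0.60 × 0.08 = 0.048
  π_II·L_II = 0.40 × 0.23 = 0.092
Marginal: 0.048 + 0.092 = 0.14
P(Segment I | 'skip') ≈ 0.3429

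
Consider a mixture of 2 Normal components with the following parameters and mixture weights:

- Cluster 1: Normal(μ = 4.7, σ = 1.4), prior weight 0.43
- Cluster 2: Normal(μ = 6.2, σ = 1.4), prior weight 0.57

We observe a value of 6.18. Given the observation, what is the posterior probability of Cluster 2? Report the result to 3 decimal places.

The responsibility of component k is P(Z=k) f_k(x) divided by Σ_j P(Z=j) f_j(x).
Evaluate each component's likelihood at the observed value:
  f_1 = (1/(1.4·√(2π)))·exp(−(6.18−4.7)²/(2·1.4²)) = 0.284959·exp(-0.55878) = 0.16297
  f_2 = (1/(1.4·√(2π)))·exp(−(6.18−6.2)²/(2·1.4²)) = 0.284959·exp(-0.00010) = 0.28493
Unnormalised posteriors:
  P(Z=1)·f_1 = 0.43 × 0.16297 = 0.0700773
  P(Z=2)·f_2 = 0.57 × 0.28493 = 0.16241
Normaliser: 0.0700773 + 0.16241 = 0.232487
P(Cluster 2 | 6.18) ≈ 0.699

0.699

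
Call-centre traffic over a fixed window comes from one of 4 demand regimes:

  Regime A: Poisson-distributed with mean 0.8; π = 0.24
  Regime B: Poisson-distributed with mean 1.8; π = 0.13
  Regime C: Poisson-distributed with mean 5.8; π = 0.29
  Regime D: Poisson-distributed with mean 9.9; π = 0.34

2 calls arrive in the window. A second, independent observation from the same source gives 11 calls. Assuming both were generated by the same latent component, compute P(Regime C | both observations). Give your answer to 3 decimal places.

By Bayes' theorem, P(k | x) = π_k f_k(x) / Σ_j π_j f_j(x).
Since both observations come from the same component, the likelihood for component k is f_k(x₁)·f_k(x₂).
  f_A = [0.143785] × [9.66938e-10] = 1.39031e-10
  f_B = [0.267784] × [2.66141e-06] = 7.12684e-07
  f_C = [0.0509235] × [0.0189515] = 0.000965078
  f_D = [0.00245881] × [0.112542] = 0.00027672
Multiply by the mixture weights:
  π_A·f_A = 0.24 × 1.39031e-10 = 3.33675e-11
  π_B·f_B = 0.13 × 7.12684e-07 = 9.26489e-08
  π_C·f_C = 0.29 × 0.000965078 = 0.000279872
  π_D·f_D = 0.34 × 0.00027672 = 9.40849e-05
Sum: 3.33675e-11 + 9.26489e-08 + 0.000279872 + 9.40849e-05 = 0.00037405
P(Regime C | x₁, x₂) ≈ 0.748

0.748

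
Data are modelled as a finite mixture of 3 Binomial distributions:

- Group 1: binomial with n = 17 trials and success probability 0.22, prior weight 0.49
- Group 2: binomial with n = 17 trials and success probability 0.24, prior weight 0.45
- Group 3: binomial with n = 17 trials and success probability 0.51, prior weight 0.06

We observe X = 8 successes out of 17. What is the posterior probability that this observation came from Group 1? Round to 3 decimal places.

0.249

By Bayes' theorem, P(k | x) = π_k f_k(x) / Σ_j π_j f_j(x).
Binomial probabilities:
  L_1 = C(17,8)·0.22^8·0.78^9 = 24310·5.48759e-06·0.106869 = 0.0142567
  L_2 = C(17,8)·0.24^8·0.76^9 = 24310·1.10075e-05·0.0845906 = 0.0226359
  L_3 = C(17,8)·0.51^8·0.49^9 = 24310·0.00457679·0.00162841 = 0.18118
Unnormalised posteriors:
  π_1·L_1 = 0.49 × 0.0142567 = 0.00698576
  π_2·L_2 = 0.45 × 0.0226359 = 0.0101861
  π_3·L_3 = 0.06 × 0.18118 = 0.0108708
Normaliser: 0.00698576 + 0.0101861 + 0.0108708 = 0.0280427
Responsibility of Group 1: 0.00698576 / 0.0280427 ≈ 0.249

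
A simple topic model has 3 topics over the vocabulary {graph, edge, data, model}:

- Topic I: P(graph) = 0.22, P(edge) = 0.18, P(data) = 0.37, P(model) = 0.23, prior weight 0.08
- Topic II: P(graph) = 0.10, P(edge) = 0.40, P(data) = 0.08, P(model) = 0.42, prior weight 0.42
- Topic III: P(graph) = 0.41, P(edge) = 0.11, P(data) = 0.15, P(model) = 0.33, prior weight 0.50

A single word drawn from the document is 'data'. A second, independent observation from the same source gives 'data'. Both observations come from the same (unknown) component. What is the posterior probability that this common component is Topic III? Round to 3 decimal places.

0.452

P(component k | x) = w_k·f_k(x) / marginal(x), where marginal(x) = Σ_j w_j·f_j(x).
Since both observations come from the same component, the likelihood for component k is f_k(x₁)·f_k(x₂).
  L_I = [P(data | comp) = 0.37] × [0.37] = 0.1369
  L_II = [P(data | comp) = 0.08] × [0.08] = 0.0064
  L_III = [P(data | comp) = 0.15] × [0.15] = 0.0225
Weight by the priors:
  w_I·L_I = 0.08 × 0.1369 = 0.010952
  w_II·L_II = 0.42 × 0.0064 = 0.002688
  w_III·L_III = 0.50 × 0.0225 = 0.01125
Evidence: 0.010952 + 0.002688 + 0.01125 = 0.02489
P(Topic III | x₁,x₂) = 0.01125 / 0.02489 ≈ 0.452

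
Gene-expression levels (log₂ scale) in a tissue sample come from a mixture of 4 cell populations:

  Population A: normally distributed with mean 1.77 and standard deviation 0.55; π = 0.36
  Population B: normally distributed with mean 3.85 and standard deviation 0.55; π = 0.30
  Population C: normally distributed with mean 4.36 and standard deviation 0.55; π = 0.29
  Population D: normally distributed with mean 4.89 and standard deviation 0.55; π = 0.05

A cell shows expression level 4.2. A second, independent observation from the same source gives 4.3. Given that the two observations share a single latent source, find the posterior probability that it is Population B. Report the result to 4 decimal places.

0.3775

P(component k | x) = π_k·f_k(x) / marginal(x), where marginal(x) = Σ_j π_j·f_j(x).
Since both observations come from the same component, the likelihood for component k is f_k(x₁)·f_k(x₂).
  p_A = [(1/(0.55·√(2π)))·exp(−(4.2−1.77)²/(2·0.55²)) = 0.725350·exp(-9.76017) = 4.18564e-05] × [1.84379e-05] = 7.71744e-10
  p_B = [(1/(0.55·√(2π)))·exp(−(4.2−3.85)²/(2·0.55²)) = 0.725350·exp(-0.20248) = 0.592395] × [0.51902] = 0.307465
  p_C = [(1/(0.55·√(2π)))·exp(−(4.2−4.36)²/(2·0.55²)) = 0.725350·exp(-0.04231) = 0.695297] × [0.721046] = 0.501342
  p_D = [(1/(0.55·√(2π)))·exp(−(4.2−4.89)²/(2·0.55²)) = 0.725350·exp(-0.78694) = 0.330204] × [0.408006] = 0.134725
Prior × likelihood for each component:
  π_A·p_A = 0.36 × 7.71744e-10 = 2.77828e-10
  π_B·p_B = 0.30 × 0.307465 = 0.0922396
  π_C·p_C = 0.29 × 0.501342 = 0.145389
  π_D·p_D = 0.05 × 0.134725 = 0.00673627
Sum: 2.77828e-10 + 0.0922396 + 0.145389 + 0.00673627 = 0.244365
Responsibility of Population B: 0.0922396 / 0.244365 ≈ 0.3775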